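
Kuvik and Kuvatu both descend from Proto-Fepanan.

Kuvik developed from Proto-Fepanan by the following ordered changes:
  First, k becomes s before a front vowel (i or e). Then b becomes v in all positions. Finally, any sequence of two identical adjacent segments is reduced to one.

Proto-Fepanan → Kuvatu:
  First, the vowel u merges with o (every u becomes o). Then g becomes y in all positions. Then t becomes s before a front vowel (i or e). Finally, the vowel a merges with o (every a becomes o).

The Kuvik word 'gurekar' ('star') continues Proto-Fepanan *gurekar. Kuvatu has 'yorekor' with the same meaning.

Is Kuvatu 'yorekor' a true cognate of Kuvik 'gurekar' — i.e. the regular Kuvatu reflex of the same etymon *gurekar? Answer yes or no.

yes

Derive the expected Kuvatu reflex of *gurekar:
Kuvatu: start from *gurekar.
  rule 1 (vowel merger): gurekar → gorekar
  rule 2 (unconditioned shift): gorekar → yorekar
  rule 3: no change — yorekar
  rule 4 (vowel merger): yorekar → yorekor
  ⇒ Kuvatu yorekor
Kuvatu 'yorekor' matches the regular reflex exactly, so the pair is cognate.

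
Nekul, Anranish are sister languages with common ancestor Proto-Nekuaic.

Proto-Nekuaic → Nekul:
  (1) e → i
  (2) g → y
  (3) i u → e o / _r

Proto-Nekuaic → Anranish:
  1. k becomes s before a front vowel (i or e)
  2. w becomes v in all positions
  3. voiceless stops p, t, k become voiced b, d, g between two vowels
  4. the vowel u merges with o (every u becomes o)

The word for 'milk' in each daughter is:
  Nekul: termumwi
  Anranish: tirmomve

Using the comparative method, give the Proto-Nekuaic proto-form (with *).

*tirmumwe

Position 8: Nekul has i, Anranish has e. Anranish preserves e here (none of its changes turn any other segment into e), so the proto-segment is *e.
Position 5: Nekul has u, Anranish has o. Nekul preserves u here (none of its changes turn any other segment into u), so the proto-segment is *u.
Position 7: Nekul has w, Anranish has v. Nekul preserves w here (none of its changes turn any other segment into w), so the proto-segment is *w.
Verify the candidate proto-form against each daughter:
Nekul: start from *tirmumwe.
  rule 1 (vowel merger): tirmumwe → tirmumwi
  rule 2: no change — tirmumwi
  rule 3 (pre-rhotic lowering): tirmumwi → termumwi
  ⇒ Nekul termumwi
Anranish: *tirmumwe
  tirmumwe (rule 1 does not apply)
  tirmumwe → tirmumve   [unconditioned shift]
  tirmumve (rule 3 does not apply)
  tirmumve → tirmomve   [vowel merger]
  giving Anranish tirmomve.
No other proto-form is consistent with every reflex, so the reconstruction is *tirmumwe.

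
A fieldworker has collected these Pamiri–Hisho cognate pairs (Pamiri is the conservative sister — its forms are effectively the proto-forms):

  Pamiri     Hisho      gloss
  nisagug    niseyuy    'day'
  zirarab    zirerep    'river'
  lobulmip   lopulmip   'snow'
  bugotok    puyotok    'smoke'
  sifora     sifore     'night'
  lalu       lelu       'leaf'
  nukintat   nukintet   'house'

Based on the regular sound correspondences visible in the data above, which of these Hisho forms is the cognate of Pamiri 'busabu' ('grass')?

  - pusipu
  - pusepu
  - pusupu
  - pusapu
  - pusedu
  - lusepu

pusepu

bugotok ~ puyotok — Pamiri b corresponds to Hisho p word-initially before a back vowel.
zirarab ~ zirerep — Pamiri a corresponds to Hisho e after a consonant, before a labial obstruent.
lobulmip ~ lopulmip — Pamiri b corresponds to Hisho p between vowels (before a back vowel).
Applying these to Pamiri 'busabu':
  busabu → pusabu   (b→p word-initially before a back vowel)
  pusabu → pusebu   (a→e after a consonant, before a labial obstruent)
  pusebu → pusepu   (b→p between vowels (before a back vowel))
So the Hisho cognate is 'pusepu'.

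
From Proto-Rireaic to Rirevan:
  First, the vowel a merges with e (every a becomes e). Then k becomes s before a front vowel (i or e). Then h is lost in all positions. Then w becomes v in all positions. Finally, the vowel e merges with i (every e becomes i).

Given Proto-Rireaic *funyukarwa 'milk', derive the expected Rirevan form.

Rirevan: *funyukarwa
  funyukarwa → funyukerwe   [vowel merger]
  funyukerwe → funyuserwe   [palatalisation]
  funyuserwe (rule 3 does not apply)
  funyuserwe → funyuserve   [unconditioned shift]
  funyuserve → funyusirvi   [vowel merger]
  giving Rirevan funyusirvi.

funyusirvi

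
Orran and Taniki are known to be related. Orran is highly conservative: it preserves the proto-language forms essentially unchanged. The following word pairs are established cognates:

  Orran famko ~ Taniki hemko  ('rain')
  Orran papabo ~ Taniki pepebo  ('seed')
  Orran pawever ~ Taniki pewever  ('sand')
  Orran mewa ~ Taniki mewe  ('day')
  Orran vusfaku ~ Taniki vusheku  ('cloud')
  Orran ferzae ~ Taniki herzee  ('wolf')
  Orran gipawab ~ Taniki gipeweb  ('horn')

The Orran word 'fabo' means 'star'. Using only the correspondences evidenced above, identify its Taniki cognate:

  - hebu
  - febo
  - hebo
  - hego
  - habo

hebo

famko ~ hemko — Orran f corresponds to Taniki h word-initially before a back vowel.
papabo ~ pepebo, gipawab ~ gipeweb — Orran a corresponds to Taniki e after a consonant, before a labial obstruent.
Applying these to Orran 'fabo':
  fabo → habo   (f→h word-initially before a back vowel)
  habo → hebo   (a→e after a consonant, before a labial obstruent)
So the Taniki cognate is 'hebo'.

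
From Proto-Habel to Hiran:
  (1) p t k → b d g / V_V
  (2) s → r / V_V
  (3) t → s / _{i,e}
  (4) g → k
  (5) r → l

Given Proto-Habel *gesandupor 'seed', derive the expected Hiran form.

Hiran: start from *gesandupor.
  rule 1 (intervocalic voicing): gesandupor → gesandubor
  rule 2 (rhotacism): gesandubor → gerandubor
  rule 3: no change — gerandubor
  rule 4 (unconditioned shift): gerandubor → kerandubor
  rule 5 (unconditioned shift): kerandubor → kelandubol
  ⇒ Hiran kelandubol

kelandubol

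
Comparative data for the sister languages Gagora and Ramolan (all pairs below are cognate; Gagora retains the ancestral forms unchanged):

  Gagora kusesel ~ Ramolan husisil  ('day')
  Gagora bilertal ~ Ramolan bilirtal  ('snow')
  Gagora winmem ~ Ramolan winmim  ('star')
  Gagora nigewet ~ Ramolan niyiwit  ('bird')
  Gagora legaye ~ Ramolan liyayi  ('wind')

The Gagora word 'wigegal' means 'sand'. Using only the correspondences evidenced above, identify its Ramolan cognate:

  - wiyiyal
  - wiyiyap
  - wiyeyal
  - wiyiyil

nigewet ~ niyiwit — Gagora g corresponds to Ramolan y between vowels (before a front vowel).
kusesel ~ husisil, nigewet ~ niyiwit — Gagora e corresponds to Ramolan i after a consonant, before a consonant other than r, m, n, p, b, f, v.
legaye ~ liyayi — Gagora g corresponds to Ramolan y between vowels (before a back vowel).
Applying these to Gagora 'wigegal':
  wigegal → wiyegal   (g→y between vowels (before a front vowel))
  wiyegal → wiyigal   (e→i after a consonant, before a consonant other than r, m, n, p, b, f, v)
  wiyigal → wiyiyal   (g→y between vowels (before a back vowel))
So the Ramolan cognate is 'wiyiyal'.

wiyiyal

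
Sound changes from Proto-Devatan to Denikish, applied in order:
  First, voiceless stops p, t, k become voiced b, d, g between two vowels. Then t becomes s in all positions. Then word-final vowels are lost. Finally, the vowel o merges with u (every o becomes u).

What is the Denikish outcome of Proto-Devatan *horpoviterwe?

hurpuviderw

Denikish: *horpoviterwe > horpoviderwe > horpoviderw > hurpuviderw  (by intervocalic voicing, apocope, vowel merger)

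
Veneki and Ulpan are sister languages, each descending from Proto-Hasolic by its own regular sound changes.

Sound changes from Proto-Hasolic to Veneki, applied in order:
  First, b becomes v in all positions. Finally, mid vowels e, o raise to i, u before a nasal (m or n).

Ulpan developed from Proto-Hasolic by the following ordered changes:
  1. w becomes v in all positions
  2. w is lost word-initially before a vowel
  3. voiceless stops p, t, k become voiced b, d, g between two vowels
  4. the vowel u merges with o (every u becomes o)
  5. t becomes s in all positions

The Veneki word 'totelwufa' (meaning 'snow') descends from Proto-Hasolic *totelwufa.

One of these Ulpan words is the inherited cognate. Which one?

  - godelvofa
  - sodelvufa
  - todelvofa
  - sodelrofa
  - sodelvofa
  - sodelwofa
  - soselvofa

Ulpan: start from *totelwufa.
  rule 1 (unconditioned shift): totelwufa → totelvufa
  rule 2: no change — totelvufa
  rule 3 (intervocalic voicing): totelvufa → todelvufa
  rule 4 (vowel merger): todelvufa → todelvofa
  rule 5 (unconditioned shift): todelvofa → sodelvofa
  ⇒ Ulpan sodelvofa

sodelvofa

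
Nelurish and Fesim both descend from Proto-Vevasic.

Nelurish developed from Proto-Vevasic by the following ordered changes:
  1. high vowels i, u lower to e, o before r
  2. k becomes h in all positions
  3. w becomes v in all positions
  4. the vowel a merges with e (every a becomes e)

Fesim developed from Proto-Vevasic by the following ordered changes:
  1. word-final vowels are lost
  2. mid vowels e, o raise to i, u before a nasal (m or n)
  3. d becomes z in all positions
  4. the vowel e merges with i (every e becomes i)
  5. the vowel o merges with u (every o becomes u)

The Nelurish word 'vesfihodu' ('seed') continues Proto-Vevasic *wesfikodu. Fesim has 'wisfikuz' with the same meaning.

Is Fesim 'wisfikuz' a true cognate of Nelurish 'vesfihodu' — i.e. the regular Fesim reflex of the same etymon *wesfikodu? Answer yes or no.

Derive the expected Fesim reflex of *wesfikodu:
Fesim: start from *wesfikodu.
  rule 1 (apocope): wesfikodu → wesfikod
  rule 2: no change — wesfikod
  rule 3 (unconditioned shift): wesfikod → wesfikoz
  rule 4 (vowel merger): wesfikoz → wisfikoz
  rule 5 (vowel merger): wisfikoz → wisfikuz
  ⇒ Fesim wisfikuz
Fesim 'wisfikuz' matches the regular reflex exactly, so the pair is cognate.

yes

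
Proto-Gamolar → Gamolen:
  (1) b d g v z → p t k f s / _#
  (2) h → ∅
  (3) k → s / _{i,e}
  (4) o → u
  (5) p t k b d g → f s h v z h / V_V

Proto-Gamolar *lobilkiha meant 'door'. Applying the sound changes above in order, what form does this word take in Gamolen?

Gamolen: *lobilkiha
  lobilkiha (rule 1 does not apply)
  lobilkiha → lobilkia   [h-loss]
  lobilkia → lobilsia   [palatalisation]
  lobilsia → lubilsia   [vowel merger]
  lubilsia → luvilsia   [intervocalic lenition]
  giving Gamolen luvilsia.

luvilsia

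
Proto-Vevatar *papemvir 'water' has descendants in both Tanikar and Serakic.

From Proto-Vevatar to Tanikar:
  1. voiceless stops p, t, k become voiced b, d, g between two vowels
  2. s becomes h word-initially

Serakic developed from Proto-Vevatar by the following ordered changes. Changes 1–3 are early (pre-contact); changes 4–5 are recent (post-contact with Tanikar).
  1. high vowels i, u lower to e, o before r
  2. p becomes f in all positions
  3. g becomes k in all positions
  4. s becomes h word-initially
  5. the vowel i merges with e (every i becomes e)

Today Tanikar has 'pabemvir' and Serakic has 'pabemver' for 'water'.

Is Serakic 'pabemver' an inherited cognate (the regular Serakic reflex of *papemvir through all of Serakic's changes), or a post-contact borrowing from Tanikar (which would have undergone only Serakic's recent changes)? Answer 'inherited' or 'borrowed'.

borrowed

If inherited, *papemvir would pass through all of Serakic's changes:
Serakic: start from *papemvir.
  rule 1 (pre-rhotic lowering): papemvir → papemver
  rule 2 (unconditioned shift): papemver → fafemver
  rule 3: no change — fafemver
  rule 4: no change — fafemver
  rule 5: no change — fafemver
  ⇒ Serakic fafemver
If borrowed from Tanikar 'pabemvir' after the early changes, it would undergo only the recent ones:
  rule 4 (debuccalisation): no change (pabemvir)
  rule 5 (vowel merger): pabemvir → pabemver
  ⇒ as a loan: pabemver
Serakic 'pabemver' matches the loan outcome 'pabemver', not the inherited 'fafemver' — it skipped the early Serakic changes, so it was borrowed from Tanikar.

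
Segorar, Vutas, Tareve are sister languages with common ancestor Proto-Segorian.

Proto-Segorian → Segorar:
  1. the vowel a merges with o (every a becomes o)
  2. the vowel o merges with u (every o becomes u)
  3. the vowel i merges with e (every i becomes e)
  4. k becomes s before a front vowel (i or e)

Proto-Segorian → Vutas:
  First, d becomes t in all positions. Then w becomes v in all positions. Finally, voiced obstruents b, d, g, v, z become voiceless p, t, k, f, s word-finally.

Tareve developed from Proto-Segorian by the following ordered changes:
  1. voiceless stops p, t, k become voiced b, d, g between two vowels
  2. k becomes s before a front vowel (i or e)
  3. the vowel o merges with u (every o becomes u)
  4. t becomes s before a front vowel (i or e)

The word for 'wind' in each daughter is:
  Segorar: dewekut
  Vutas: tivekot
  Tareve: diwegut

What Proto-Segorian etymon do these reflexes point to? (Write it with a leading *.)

*diwekot

Position 1: Segorar has d, Vutas has t, Tareve has d. Segorar preserves d here (none of its changes turn any other segment into d), so the proto-segment is *d.
Position 5: Segorar has k, Vutas has k, Tareve has g. Segorar preserves k here (none of its changes turn any other segment into k), so the proto-segment is *k.
Position 3: Segorar has w, Vutas has v, Tareve has w. Segorar preserves w here (none of its changes turn any other segment into w), so the proto-segment is *w.
This points to *diwekot. Verify forward in each daughter:
Segorar: *diwekot
  diwekot (rule 1 does not apply)
  diwekot → diwekut   [vowel merger]
  diwekut → dewekut   [vowel merger]
  dewekut (rule 4 does not apply)
  giving Segorar dewekut.
Vutas: *diwekot > tiwekot > tivekot  (by unconditioned shift, unconditioned shift)
Tareve: *diwekot
  diwekot → diwegot   [intervocalic voicing]
  diwegot (rule 2 does not apply)
  diwegot → diwegut   [vowel merger]
  diwegut (rule 4 does not apply)
  giving Tareve diwegut.
No other proto-form is consistent with every reflex, so the reconstruction is *diwekot.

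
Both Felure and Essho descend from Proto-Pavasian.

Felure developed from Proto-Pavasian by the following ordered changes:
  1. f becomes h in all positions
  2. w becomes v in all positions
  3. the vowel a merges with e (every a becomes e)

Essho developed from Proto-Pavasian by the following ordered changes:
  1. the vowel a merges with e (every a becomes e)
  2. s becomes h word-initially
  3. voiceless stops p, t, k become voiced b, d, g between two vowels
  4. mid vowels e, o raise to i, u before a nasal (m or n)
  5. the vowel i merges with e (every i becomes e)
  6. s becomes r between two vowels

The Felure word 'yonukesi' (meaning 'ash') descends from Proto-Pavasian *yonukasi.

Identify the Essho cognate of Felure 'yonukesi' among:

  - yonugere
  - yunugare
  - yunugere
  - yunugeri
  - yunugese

Essho: *yonukasi > yonukesi > yonugesi > yunugesi > yunugese > yunugere  (by vowel merger, intervocalic voicing, pre-nasal raising, vowel merger, rhotacism)

yunugere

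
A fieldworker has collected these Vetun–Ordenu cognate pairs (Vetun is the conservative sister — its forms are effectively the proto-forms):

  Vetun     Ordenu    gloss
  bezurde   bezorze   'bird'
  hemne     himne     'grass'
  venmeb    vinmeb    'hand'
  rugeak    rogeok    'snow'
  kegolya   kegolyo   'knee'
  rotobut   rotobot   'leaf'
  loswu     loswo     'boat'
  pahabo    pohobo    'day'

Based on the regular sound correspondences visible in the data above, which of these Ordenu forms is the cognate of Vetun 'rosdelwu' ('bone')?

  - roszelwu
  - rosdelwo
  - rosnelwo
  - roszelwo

bezurde ~ bezorze — Vetun d corresponds to Ordenu z after a consonant, before a front vowel.
loswu ~ loswo — Vetun u corresponds to Ordenu o word-finally.
Applying these to Vetun 'rosdelwu':
  rosdelwu → roszelwu   (d→z after a consonant, before a front vowel)
  roszelwu → roszelwo   (u→o word-finally)
So the Ordenu cognate is 'roszelwo'.

roszelwo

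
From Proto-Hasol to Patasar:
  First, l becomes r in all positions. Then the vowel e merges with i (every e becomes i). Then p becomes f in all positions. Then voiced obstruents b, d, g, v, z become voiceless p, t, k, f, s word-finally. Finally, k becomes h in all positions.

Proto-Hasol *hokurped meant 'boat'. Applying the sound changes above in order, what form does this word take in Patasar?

hohurfit

Patasar: *hokurped > hokurpid > hokurfid > hokurfit > hohurfit  (by vowel merger, unconditioned shift, final devoicing, unconditioned shift)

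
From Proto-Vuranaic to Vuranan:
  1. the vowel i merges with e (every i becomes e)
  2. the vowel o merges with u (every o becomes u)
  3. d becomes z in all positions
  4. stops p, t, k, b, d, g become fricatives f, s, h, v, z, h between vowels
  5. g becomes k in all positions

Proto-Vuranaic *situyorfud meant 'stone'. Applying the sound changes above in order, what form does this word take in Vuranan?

Vuranan: *situyorfud > setuyorfud > setuyurfud > setuyurfuz > sesuyurfuz  (by vowel merger, vowel merger, unconditioned shift, intervocalic lenition)

sesuyurfuz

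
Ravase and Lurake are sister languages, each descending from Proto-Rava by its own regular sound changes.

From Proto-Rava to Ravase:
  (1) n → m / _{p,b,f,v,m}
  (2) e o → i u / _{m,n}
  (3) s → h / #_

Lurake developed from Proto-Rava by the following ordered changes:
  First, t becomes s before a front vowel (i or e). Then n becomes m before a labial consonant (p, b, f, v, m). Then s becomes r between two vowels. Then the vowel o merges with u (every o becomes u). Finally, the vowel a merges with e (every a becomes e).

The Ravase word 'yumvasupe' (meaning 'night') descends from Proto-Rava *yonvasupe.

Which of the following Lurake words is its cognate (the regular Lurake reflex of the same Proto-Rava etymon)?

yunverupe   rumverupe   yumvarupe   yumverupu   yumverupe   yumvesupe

Lurake: start from *yonvasupe.
  rule 1: no change — yonvasupe
  rule 2 (nasal place assimilation): yonvasupe → yomvasupe
  rule 3 (rhotacism): yomvasupe → yomvarupe
  rule 4 (vowel merger): yomvarupe → yumvarupe
  rule 5 (vowel merger): yumvarupe → yumverupe
  ⇒ Lurake yumverupe
Only 'yumverupe' matches the regular Lurake development of *yonvasupe.

yumverupe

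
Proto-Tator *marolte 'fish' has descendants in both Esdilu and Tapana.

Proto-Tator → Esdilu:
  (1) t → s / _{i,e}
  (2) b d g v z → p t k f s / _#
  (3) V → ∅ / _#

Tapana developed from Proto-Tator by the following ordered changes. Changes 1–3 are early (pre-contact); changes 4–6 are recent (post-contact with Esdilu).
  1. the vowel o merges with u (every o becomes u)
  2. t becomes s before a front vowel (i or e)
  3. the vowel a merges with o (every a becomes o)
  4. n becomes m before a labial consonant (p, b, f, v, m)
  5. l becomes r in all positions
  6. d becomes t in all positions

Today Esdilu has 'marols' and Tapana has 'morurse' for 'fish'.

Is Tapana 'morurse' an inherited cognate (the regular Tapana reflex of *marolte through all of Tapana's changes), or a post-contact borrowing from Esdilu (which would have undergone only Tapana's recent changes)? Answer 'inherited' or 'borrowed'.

If inherited, *marolte would pass through all of Tapana's changes:
Tapana: start from *marolte.
  rule 1 (vowel merger): marolte → marulte
  rule 2 (palatalisation): marulte → marulse
  rule 3 (vowel merger): marulse → morulse
  rule 4: no change — morulse
  rule 5 (unconditioned shift): morulse → morurse
  rule 6: no change — morurse
  ⇒ Tapana morurse
If borrowed from Esdilu 'marols' after the early changes, it would undergo only the recent ones:
  rule 4 (nasal place assimilation): no change (marols)
  rule 5 (unconditioned shift): marols → marors
  rule 6 (unconditioned shift): no change (marors)
  ⇒ as a loan: marors
Tapana 'morurse' matches the inherited outcome exactly, so it is an inherited cognate, not a loan.

inherited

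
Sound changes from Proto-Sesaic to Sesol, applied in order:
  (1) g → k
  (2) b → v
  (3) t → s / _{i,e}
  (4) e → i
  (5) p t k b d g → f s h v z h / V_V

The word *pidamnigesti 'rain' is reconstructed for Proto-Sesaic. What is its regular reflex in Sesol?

Sesol: *pidamnigesti > pidamnikesti > pidamnikessi > pidamnikissi > pizamnihissi  (by unconditioned shift, palatalisation, vowel merger, intervocalic lenition)

pizamnihissi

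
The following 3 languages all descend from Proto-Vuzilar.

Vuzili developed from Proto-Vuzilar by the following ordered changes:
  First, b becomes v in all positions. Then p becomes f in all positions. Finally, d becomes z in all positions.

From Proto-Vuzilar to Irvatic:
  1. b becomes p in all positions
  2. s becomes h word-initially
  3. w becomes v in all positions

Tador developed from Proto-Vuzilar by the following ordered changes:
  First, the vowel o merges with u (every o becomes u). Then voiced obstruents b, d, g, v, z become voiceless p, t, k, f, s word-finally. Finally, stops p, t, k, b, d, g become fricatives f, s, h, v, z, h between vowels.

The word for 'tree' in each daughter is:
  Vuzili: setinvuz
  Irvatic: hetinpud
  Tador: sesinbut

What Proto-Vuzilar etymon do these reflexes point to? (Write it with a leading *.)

Position 3: Vuzili has t, Irvatic has t, Tador has s. Vuzili preserves t here (none of its changes turn any other segment into t), so the proto-segment is *t.
Position 8: Vuzili has z, Irvatic has d, Tador has t. Irvatic preserves d here (none of its changes turn any other segment into d), so the proto-segment is *d.
Position 6: Vuzili has v, Irvatic has p, Tador has b. Tador preserves b here (none of its changes turn any other segment into b), so the proto-segment is *b.
This points to *setinbud. Verify forward in each daughter:
Vuzili: *setinbud > setinvud > setinvuz  (by unconditioned shift, unconditioned shift)
Irvatic: *setinbud > setinpud > hetinpud  (by unconditioned shift, debuccalisation)
Tador: *setinbud > setinbut > sesinbut  (by final devoicing, intervocalic lenition)
No other proto-form is consistent with every reflex, so the reconstruction is *setinbud.

*setinbud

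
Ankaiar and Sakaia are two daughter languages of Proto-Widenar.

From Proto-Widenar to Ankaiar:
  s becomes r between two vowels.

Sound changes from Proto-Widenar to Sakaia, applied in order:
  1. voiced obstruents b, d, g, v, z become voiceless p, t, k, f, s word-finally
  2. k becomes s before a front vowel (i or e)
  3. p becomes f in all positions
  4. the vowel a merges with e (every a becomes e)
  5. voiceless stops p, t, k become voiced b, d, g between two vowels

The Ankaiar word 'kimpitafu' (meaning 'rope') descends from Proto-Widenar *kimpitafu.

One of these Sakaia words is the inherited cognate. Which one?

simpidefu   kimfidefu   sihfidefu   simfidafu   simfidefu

Sakaia: *kimpitafu
  kimpitafu (rule 1 does not apply)
  kimpitafu → simpitafu   [palatalisation]
  simpitafu → simfitafu   [unconditioned shift]
  simfitafu → simfitefu   [vowel merger]
  simfitefu → simfidefu   [intervocalic voicing]
  giving Sakaia simfidefu.
Among the options, 'simfidefu' alone shows every Sakaia change applied in order.

simfidefu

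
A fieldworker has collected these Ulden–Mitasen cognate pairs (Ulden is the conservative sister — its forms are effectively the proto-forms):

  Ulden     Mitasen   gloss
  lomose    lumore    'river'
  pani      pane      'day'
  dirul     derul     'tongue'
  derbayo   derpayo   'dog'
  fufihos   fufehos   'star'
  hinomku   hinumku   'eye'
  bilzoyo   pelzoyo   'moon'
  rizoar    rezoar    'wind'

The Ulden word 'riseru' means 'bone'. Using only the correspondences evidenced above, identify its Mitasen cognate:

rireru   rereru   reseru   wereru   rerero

fufihos ~ fufehos, bilzoyo ~ pelzoyo — Ulden i corresponds to Mitasen e after a consonant, before a consonant other than r, m, n, p, b, f, v.
lomose ~ lumore — Ulden s corresponds to Mitasen r between vowels (before a front vowel).
Applying these to Ulden 'riseru':
  riseru → reseru   (i→e after a consonant, before a consonant other than r, m, n, p, b, f, v)
  reseru → rereru   (s→r between vowels (before a front vowel))
So the Mitasen cognate is 'rereru'.

rereru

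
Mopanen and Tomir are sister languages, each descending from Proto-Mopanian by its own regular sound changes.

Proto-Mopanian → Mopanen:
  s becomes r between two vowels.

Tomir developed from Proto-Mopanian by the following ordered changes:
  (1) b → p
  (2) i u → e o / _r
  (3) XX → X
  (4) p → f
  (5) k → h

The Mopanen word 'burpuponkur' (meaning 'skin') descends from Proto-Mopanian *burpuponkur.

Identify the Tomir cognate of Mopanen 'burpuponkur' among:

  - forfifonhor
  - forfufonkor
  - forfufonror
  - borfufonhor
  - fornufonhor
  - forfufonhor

Tomir: *burpuponkur
  burpuponkur → purpuponkur   [unconditioned shift]
  purpuponkur → porpuponkor   [pre-rhotic lowering]
  porpuponkor (rule 3 does not apply)
  porpuponkor → forfufonkor   [unconditioned shift]
  forfufonkor → forfufonhor   [unconditioned shift]
  giving Tomir forfufonhor.
Only 'forfufonhor' matches the regular Tomir development of *burpuponkur.

forfufonhor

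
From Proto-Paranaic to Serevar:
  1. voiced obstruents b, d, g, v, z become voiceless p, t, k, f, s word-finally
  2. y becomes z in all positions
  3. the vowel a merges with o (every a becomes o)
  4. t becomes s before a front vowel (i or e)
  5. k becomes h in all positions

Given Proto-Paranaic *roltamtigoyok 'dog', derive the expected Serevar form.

roltomsigozoh

Serevar: *roltamtigoyok > roltamtigozok > roltomtigozok > roltomsigozok > roltomsigozoh  (by unconditioned shift, vowel merger, palatalisation, unconditioned shift)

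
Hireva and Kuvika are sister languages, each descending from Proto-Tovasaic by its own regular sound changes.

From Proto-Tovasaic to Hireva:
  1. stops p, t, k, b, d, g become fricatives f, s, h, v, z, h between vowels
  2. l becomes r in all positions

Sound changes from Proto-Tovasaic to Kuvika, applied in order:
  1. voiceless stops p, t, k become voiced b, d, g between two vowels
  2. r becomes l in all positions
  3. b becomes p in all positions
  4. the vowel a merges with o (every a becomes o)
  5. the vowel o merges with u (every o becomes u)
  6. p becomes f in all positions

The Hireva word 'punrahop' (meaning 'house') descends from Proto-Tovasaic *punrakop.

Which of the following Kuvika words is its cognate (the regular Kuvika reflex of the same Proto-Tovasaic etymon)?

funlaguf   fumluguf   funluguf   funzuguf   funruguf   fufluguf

funluguf

Kuvika: *punrakop > punragop > punlagop > punlogop > punlugup > funluguf  (by intervocalic voicing, unconditioned shift, vowel merger, vowel merger, unconditioned shift)
Only 'funluguf' matches the regular Kuvika development of *punrakop.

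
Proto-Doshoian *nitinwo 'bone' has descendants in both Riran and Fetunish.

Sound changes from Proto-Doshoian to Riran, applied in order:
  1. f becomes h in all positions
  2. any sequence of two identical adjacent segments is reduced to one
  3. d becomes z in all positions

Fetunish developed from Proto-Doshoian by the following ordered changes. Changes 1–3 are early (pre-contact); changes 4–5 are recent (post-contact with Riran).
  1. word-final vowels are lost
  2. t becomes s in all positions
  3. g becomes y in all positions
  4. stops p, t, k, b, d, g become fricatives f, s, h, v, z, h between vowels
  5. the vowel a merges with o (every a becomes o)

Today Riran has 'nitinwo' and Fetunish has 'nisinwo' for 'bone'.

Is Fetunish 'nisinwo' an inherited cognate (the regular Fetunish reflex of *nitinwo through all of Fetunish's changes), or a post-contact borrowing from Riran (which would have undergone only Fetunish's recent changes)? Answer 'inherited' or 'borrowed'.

borrowed

If inherited, *nitinwo would pass through all of Fetunish's changes:
Fetunish: start from *nitinwo.
  rule 1 (apocope): nitinwo → nitinw
  rule 2 (unconditioned shift): nitinw → nisinw
  rule 3: no change — nisinw
  rule 4: no change — nisinw
  rule 5: no change — nisinw
  ⇒ Fetunish nisinw
If borrowed from Riran 'nitinwo' after the early changes, it would undergo only the recent ones:
  rule 4 (intervocalic lenition): nitinwo → nisinwo
  rule 5 (vowel merger): no change (nisinwo)
  ⇒ as a loan: nisinwo
Fetunish 'nisinwo' matches the loan outcome 'nisinwo', not the inherited 'nisinw' — it skipped the early Fetunish changes, so it was borrowed from Riran.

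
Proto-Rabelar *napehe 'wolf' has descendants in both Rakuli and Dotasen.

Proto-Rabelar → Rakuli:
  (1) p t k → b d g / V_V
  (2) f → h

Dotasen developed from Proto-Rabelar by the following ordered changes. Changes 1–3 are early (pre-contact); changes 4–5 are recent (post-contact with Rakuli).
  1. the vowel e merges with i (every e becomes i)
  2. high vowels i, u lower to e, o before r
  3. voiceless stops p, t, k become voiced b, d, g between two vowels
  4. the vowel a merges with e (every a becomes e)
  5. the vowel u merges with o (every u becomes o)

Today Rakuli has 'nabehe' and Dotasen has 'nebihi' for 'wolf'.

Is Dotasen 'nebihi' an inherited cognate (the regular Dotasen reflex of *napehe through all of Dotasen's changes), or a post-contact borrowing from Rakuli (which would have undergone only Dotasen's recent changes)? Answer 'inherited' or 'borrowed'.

If inherited, *napehe would pass through all of Dotasen's changes:
Dotasen: start from *napehe.
  rule 1 (vowel merger): napehe → napihi
  rule 2: no change — napihi
  rule 3 (intervocalic voicing): napihi → nabihi
  rule 4 (vowel merger): nabihi → nebihi
  rule 5: no change — nebihi
  ⇒ Dotasen nebihi
If borrowed from Rakuli 'nabehe' after the early changes, it would undergo only the recent ones:
  rule 4 (vowel merger): nabehe → nebehe
  rule 5 (vowel merger): no change (nebehe)
  ⇒ as a loan: nebehe
Dotasen 'nebihi' matches the inherited outcome exactly, so it is an inherited cognate, not a loan.

inherited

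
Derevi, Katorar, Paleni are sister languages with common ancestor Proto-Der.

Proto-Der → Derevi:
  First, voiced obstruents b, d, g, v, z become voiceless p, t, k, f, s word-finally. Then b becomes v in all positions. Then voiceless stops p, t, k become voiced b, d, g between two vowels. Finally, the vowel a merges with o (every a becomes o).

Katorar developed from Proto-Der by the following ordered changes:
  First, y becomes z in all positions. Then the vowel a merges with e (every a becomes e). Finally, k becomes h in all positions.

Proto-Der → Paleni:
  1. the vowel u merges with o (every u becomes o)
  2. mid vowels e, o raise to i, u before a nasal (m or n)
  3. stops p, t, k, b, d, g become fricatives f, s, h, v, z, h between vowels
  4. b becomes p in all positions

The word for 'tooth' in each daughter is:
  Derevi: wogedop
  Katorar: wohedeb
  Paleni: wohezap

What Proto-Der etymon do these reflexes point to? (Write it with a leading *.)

*wokedab

Position 7: Derevi has p, Katorar has b, Paleni has p. Katorar preserves b here (none of its changes turn any other segment into b), so the proto-segment is *b.
Position 3: Derevi has g, Katorar has h, Paleni has h. Taking the neighbouring segments as reconstructed: Derevi g could go back to *k or *g; Katorar h could go back to *k or *h; Paleni h could go back to *k or *g or *h — the one source consistent with every daughter is *k.
This points to *wokedab. Verify forward in each daughter:
Derevi: *wokedab
  wokedab → wokedap   [final devoicing]
  wokedap (rule 2 does not apply)
  wokedap → wogedap   [intervocalic voicing]
  wogedap → wogedop   [vowel merger]
  giving Derevi wogedop.
Katorar: start from *wokedab.
  rule 1: no change — wokedab
  rule 2 (vowel merger): wokedab → wokedeb
  rule 3 (unconditioned shift): wokedeb → wohedeb
  ⇒ Katorar wohedeb
Paleni: *wokedab
  wokedab (rule 1 does not apply)
  wokedab (rule 2 does not apply)
  wokedab → wohezab   [intervocalic lenition]
  wohezab → wohezap   [unconditioned shift]
  giving Paleni wohezap.
Only *wokedab yields all of Derevi wogedop, Katorar wohedeb, Paleni wohezap.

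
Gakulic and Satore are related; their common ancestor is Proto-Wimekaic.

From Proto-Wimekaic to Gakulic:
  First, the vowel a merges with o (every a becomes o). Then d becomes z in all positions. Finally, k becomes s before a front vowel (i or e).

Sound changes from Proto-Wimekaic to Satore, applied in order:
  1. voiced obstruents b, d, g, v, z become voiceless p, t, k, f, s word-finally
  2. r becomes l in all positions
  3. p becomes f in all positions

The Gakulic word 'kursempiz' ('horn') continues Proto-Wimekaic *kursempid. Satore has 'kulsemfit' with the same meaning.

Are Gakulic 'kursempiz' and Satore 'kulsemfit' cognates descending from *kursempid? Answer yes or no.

Derive the expected Satore reflex of *kursempid:
Satore: *kursempid > kursempit > kulsempit > kulsemfit  (by final devoicing, unconditioned shift, unconditioned shift)
Satore 'kulsemfit' matches the regular reflex exactly, so the pair is cognate.

yes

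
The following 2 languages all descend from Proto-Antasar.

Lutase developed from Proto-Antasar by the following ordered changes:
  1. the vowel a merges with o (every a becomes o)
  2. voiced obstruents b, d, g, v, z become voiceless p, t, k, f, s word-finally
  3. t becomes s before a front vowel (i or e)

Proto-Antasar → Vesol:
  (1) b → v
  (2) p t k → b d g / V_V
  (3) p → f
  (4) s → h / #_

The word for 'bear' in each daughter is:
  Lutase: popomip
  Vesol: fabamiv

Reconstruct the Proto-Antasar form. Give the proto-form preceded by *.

Position 4: Lutase has o, Vesol has a. Vesol preserves a here (none of its changes turn any other segment into a), so the proto-segment is *a.
Position 2: Lutase has o, Vesol has a. Vesol preserves a here (none of its changes turn any other segment into a), so the proto-segment is *a.
Verify the candidate proto-form against each daughter:
Lutase: *papamib
  papamib → popomib   [vowel merger]
  popomib → popomip   [final devoicing]
  popomip (rule 3 does not apply)
  giving Lutase popomip.
Vesol: start from *papamib.
  rule 1 (unconditioned shift): papamib → papamiv
  rule 2 (intervocalic voicing): papamiv → pabamiv
  rule 3 (unconditioned shift): pabamiv → fabamiv
  rule 4: no change — fabamiv
  ⇒ Vesol fabamiv
No other proto-form is consistent with every reflex, so the reconstruction is *papamib.

*papamib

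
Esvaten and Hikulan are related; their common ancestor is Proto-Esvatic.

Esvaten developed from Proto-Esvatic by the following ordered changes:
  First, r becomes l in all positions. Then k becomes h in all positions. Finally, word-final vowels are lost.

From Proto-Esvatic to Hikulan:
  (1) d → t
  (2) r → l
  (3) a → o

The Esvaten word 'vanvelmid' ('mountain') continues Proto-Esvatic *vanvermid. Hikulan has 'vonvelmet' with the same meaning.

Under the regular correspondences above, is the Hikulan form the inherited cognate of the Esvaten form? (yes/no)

no

Derive the expected Hikulan reflex of *vanvermid:
Hikulan: *vanvermid
  vanvermid → vanvermit   [unconditioned shift]
  vanvermit → vanvelmit   [unconditioned shift]
  vanvelmit → vonvelmit   [vowel merger]
  giving Hikulan vonvelmit.
The regular Hikulan reflex would be 'vonvelmit', but the attested form is 'vonvelmet'. The correspondence is irregular, so they are not cognates (the Hikulan form has a different source).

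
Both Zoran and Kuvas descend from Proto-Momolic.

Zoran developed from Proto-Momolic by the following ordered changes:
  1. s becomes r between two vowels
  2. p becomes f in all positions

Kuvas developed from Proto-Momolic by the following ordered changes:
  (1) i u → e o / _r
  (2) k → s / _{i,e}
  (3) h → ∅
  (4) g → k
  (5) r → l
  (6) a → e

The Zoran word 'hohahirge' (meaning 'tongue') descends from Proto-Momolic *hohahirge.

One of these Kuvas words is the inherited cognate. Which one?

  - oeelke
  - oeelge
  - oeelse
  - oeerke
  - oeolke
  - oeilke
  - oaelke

Kuvas: *hohahirge > hohaherge > oaerge > oaerke > oaelke > oeelke  (by pre-rhotic lowering, h-loss, unconditioned shift, unconditioned shift, vowel merger)
The other candidates each miss or misapply at least one Kuvas change.

oeelke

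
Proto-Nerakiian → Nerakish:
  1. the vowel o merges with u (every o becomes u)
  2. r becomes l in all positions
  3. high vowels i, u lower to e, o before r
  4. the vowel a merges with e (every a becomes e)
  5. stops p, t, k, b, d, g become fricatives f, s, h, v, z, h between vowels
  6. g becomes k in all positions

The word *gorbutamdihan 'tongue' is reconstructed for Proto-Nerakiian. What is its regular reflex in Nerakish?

kulbusemdihen

Nerakish: *gorbutamdihan
  gorbutamdihan → gurbutamdihan   [vowel merger]
  gurbutamdihan → gulbutamdihan   [unconditioned shift]
  gulbutamdihan (rule 3 does not apply)
  gulbutamdihan → gulbutemdihen   [vowel merger]
  gulbutemdihen → gulbusemdihen   [intervocalic lenition]
  gulbusemdihen → kulbusemdihen   [unconditioned shift]
  giving Nerakish kulbusemdihen.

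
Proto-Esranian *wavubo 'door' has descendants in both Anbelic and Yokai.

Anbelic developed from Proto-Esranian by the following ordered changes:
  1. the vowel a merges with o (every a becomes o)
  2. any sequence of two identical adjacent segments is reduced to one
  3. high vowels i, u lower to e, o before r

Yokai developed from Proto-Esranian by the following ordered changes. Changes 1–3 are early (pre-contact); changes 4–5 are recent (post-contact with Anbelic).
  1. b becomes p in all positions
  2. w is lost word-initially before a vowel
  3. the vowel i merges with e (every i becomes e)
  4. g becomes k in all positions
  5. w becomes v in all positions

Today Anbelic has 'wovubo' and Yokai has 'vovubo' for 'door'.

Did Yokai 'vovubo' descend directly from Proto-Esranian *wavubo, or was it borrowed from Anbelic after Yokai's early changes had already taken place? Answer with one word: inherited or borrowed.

borrowed

If inherited, *wavubo would pass through all of Yokai's changes:
Yokai: *wavubo > wavupo > avupo  (by unconditioned shift, glide loss)
If borrowed from Anbelic 'wovubo' after the early changes, it would undergo only the recent ones:
  rule 4 (unconditioned shift): no change (wovubo)
  rule 5 (unconditioned shift): wovubo → vovubo
  ⇒ as a loan: vovubo
Yokai 'vovubo' matches the loan outcome 'vovubo', not the inherited 'avupo' — it skipped the early Yokai changes, so it was borrowed from Anbelic.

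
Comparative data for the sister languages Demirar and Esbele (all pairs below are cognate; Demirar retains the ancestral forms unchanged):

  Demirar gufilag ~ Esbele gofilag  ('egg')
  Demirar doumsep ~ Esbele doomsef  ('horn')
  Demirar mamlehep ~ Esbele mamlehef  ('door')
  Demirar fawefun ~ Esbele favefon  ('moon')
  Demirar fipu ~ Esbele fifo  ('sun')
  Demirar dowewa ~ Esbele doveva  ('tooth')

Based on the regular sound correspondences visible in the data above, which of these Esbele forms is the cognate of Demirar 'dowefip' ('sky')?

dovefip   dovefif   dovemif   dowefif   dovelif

fawefun ~ favefon, dowewa ~ doveva — Demirar w corresponds to Esbele v between vowels (before a front vowel).
doumsep ~ doomsef, mamlehep ~ mamlehef — Demirar p corresponds to Esbele f word-finally.
Applying these to Demirar 'dowefip':
  dowefip → dovefip   (w→v between vowels (before a front vowel))
  dovefip → dovefif   (p→f word-finally)
So the Esbele cognate is 'dovefif'.

dovefif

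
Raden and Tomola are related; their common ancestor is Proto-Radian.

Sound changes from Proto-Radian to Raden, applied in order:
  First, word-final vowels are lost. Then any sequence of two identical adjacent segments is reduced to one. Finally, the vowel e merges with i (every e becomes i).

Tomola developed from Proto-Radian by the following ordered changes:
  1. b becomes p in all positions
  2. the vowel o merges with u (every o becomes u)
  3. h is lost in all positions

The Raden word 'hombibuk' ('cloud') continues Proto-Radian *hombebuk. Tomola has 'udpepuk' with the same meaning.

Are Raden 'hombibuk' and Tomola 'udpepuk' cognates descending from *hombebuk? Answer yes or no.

no

Derive the expected Tomola reflex of *hombebuk:
Tomola: start from *hombebuk.
  rule 1 (unconditioned shift): hombebuk → hompepuk
  rule 2 (vowel merger): hompepuk → humpepuk
  rule 3 (h-loss): humpepuk → umpepuk
  ⇒ Tomola umpepuk
The regular Tomola reflex would be 'umpepuk', but the attested form is 'udpepuk'. The correspondence is irregular, so they are not cognates (the Tomola form has a different source).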